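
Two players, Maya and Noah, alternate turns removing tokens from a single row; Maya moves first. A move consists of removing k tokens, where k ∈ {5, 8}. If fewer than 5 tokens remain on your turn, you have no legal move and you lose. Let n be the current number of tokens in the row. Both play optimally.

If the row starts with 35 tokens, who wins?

Build the W/L table. Terminal = L. A non-terminal position is W if it has a move to some L; otherwise it is L.
n=0: no move → L
n=1: no move → L
n=2: no move → L
n=3: no move → L
n=4: no move → L
n=5: W (go to 0, an L position)
n=6: W (go to 1, an L position)
n=7: W (go to 2, an L position)
n=8: W (go to 3, an L position)
n=9: W (go to 4, an L position)
n=10: W (go to 2, an L position)
n=11: W (go to 3, an L position)
n=12: W (go to 4, an L position)
n=13: L (options 8(W), 5(W) are all W)
n=14: L (options 9(W), 6(W) are all W)
n=15: L (options 10(W), 7(W) are all W)
n=16: L (options 11(W), 8(W) are all W)
n=17: L (options 12(W), 9(W) are all W)
n=18: W (go to 13, an L position)
n=19: W (go to 14, an L position)
n=20: W (go to 15, an L position)
n=21: W (go to 16, an L position)
n=22: W (go to 17, an L position)
n=23: W (go to 15, an L position)
n=24: W (go to 16, an L position)
n=25: W (go to 17, an L position)
n=26: L (options 21(W), 18(W) are all W)
n=27: L (options 22(W), 19(W) are all W)
n=28: L (options 23(W), 20(W) are all W)
n=29: L (options 24(W), 21(W) are all W)
n=30: L (options 25(W), 22(W) are all W)
n=31: W (go to 26, an L position)
n=32: W (go to 27, an L position)
n=33: W (go to 28, an L position)
n=34: W (go to 29, an L position)
n=35: W (go to 30, an L position)
The starting position 35 is W: Maya should remove 5, leaving 30, handing over an L position.

Maya wins.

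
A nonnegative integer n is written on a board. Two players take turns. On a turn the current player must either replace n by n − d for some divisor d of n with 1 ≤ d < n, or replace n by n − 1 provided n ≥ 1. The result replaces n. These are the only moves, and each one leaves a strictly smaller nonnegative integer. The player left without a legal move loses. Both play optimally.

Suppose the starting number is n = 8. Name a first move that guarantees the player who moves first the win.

Move to 7.

Work bottom-up. With no move the player to move loses. Otherwise the position is W if at least one move leads to an L position for the opponent, and L if every move leads to a W.
n=0: no move → L
n=1: can move to 0, which is L ⇒ W
n=2: the only move is to 1(W), a W ⇒ L
n=3: can move to 2, which is L ⇒ W
n=4: can move to 2, which is L ⇒ W
n=5: the only move is to 4(W), a W ⇒ L
n=6: can move to 5, which is L ⇒ W
n=7: the only move is to 6(W), a W ⇒ L
n=8: can move to 7, which is L ⇒ W
From 8, the L positions reachable in one move are: 7.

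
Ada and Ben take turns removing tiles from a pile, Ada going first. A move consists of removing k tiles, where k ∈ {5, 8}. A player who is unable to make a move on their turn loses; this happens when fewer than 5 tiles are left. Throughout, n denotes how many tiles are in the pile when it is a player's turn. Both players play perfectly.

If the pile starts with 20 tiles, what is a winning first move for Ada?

Remove 5, leaving 15.

Positions with no move are L. A position that does have a move is losing for the player to move precisely when every available move leads to a winning position for the opponent. Fill in the labels:
n=0: no move → L
n=1: no move → L
n=2: no move → L
n=3: no move → L
n=4: no move → L
n=5: reaches L-position 0 → W
n=6: reaches L-position 1 → W
n=7: reaches L-position 2 → W
n=8: reaches L-position 3 → W
n=9: reaches L-position 4 → W
n=10: reaches L-position 2 → W
n=11: reaches L-position 3 → W
n=12: reaches L-position 4 → W
n=13: only reaches 8(W), 5(W), all W → L
n=14: only reaches 9(W), 6(W), all W → L
n=15: only reaches 10(W), 7(W), all W → L
n=16: only reaches 11(W), 8(W), all W → L
n=17: only reaches 12(W), 9(W), all W → L
n=18: reaches L-position 13 → W
n=19: reaches L-position 14 → W
n=20: reaches L-position 15 → W
From 20, the L positions reachable in one move are: 15.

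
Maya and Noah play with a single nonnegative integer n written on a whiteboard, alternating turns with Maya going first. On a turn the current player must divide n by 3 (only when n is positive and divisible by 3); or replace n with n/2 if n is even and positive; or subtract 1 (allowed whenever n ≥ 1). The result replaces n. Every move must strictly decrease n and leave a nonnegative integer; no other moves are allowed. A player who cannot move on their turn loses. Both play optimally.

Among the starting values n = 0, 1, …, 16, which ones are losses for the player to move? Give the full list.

Work bottom-up. With no move the player to move loses. Otherwise the position is W if at least one move leads to an L position for the opponent, and L if every move leads to a W.
n=0: no move → L
n=1: W (go to 0, an L position)
n=2: L (sole option 1(W) is W)
n=3: W (go to 2, an L position)
n=4: W (go to 2, an L position)
n=5: L (sole option 4(W) is W)
n=6: W (go to 2, an L position)
n=7: L (sole option 6(W) is W)
n=8: W (go to 7, an L position)
n=9: L (options 3(W), 8(W) are all W)
n=10: W (go to 5, an L position)
n=11: L (sole option 10(W) is W)
n=12: W (go to 11, an L position)
n=13: L (sole option 12(W) is W)
n=14: W (go to 7, an L position)
n=15: W (go to 5, an L position)
n=16: L (options 8(W), 15(W) are all W)
Reading off the rows marked L gives the requested list; there are 8 such values of n.

0, 2, 5, 7, 9, 11, 13, 16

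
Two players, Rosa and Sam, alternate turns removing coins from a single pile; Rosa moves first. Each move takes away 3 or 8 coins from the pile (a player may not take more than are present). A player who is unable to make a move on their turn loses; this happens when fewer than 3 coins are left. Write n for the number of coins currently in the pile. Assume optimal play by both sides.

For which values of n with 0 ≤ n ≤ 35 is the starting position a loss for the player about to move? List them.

0, 1, 2, 6, 7, 11, 12, 13, 17, 18, 22, 23, 24, 28, 29, 33, 34, 35

Build the W/L table. Terminal = L. A non-terminal position is W if it has a move to some L; otherwise it is L.
n=0: no move → L
n=1: no move → L
n=2: no move → L
n=3: W (go to 0, an L position)
n=4: W (go to 1, an L position)
n=5: W (go to 2, an L position)
n=6: L (sole option 3(W) is W)
n=7: L (sole option 4(W) is W)
n=8: W (go to 0, an L position)
n=9: W (go to 6, an L position)
n=10: W (go to 7, an L position)
n=11: L (options 8(W), 3(W) are all W)
n=12: L (options 9(W), 4(W) are all W)
n=13: L (options 10(W), 5(W) are all W)
n=14: W (go to 11, an L position)
n=15: W (go to 12, an L position)
n=16: W (go to 13, an L position)
n=17: L (options 14(W), 9(W) are all W)
n=18: L (options 15(W), 10(W) are all W)
n=19: W (go to 11, an L position)
n=20: W (go to 17, an L position)
n=21: W (go to 18, an L position)
n=22: L (options 19(W), 14(W) are all W)
n=23: L (options 20(W), 15(W) are all W)
n=24: L (options 21(W), 16(W) are all W)
n=25: W (go to 22, an L position)
n=26: W (go to 23, an L position)
n=27: W (go to 24, an L position)
n=28: L (options 25(W), 20(W) are all W)
n=29: L (options 26(W), 21(W) are all W)
n=30: W (go to 22, an L position)
n=31: W (go to 28, an L position)
n=32: W (go to 29, an L position)
n=33: L (options 30(W), 25(W) are all W)
n=34: L (options 31(W), 26(W) are all W)
n=35: L (options 32(W), 27(W) are all W)
Reading off the rows marked L gives the requested list; there are 18 such values of n.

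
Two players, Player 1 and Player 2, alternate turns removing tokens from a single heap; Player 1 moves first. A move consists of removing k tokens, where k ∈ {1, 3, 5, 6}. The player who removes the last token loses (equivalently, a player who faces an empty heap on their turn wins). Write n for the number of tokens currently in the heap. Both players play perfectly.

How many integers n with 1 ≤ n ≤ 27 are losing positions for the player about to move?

9

Use the standard recursion: the mover wins at a terminal position; elsewhere, the mover wins exactly when some move hands the opponent an L position.
n=0: no move; the opponent has just taken the last token and therefore loses → W
n=1: L (sole option 0(W) is W)
n=2: W (go to 1, an L position)
n=3: L (options 2(W), 0(W) are all W)
n=4: W (go to 3, an L position)
n=5: L (options 4(W), 2(W), 0(W) are all W)
n=6: W (go to 5, an L position)
n=7: W (go to 1, an L position)
n=8: W (go to 5, an L position)
n=9: W (go to 3, an L position)
n=10: W (go to 5, an L position)
n=11: W (go to 5, an L position)
n=12: L (options 11(W), 9(W), 7(W), 6(W) are all W)
n=13: W (go to 12, an L position)
n=14: L (options 13(W), 11(W), 9(W), 8(W) are all W)
n=15: W (go to 14, an L position)
n=16: L (options 15(W), 13(W), 11(W), 10(W) are all W)
n=17: W (go to 16, an L position)
n=18: W (go to 12, an L position)
n=19: W (go to 16, an L position)
n=20: W (go to 14, an L position)
n=21: W (go to 16, an L position)
n=22: W (go to 16, an L position)
n=23: L (options 22(W), 20(W), 18(W), 17(W) are all W)
n=24: W (go to 23, an L position)
n=25: L (options 24(W), 22(W), 20(W), 19(W) are all W)
n=26: W (go to 25, an L position)
n=27: L (options 26(W), 24(W), 22(W), 21(W) are all W)
L entries with 1 ≤ n ≤ 27 (the range starts at n=1): n = 1, 3, 5, 12, 14, 16, 23, 25, 27; that makes 9.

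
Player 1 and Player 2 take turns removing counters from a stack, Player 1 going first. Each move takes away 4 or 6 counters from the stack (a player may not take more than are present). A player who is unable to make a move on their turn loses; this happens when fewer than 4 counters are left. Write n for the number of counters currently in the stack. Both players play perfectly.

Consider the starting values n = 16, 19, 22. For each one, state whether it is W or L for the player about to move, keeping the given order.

Use the standard recursion: the mover loses at a terminal position; elsewhere, the mover wins exactly when some move hands the opponent an L position.
n=0: no move → L
n=1: no move → L
n=2: no move → L
n=3: no move → L
n=4: can move to 0, which is L ⇒ W
n=5: can move to 1, which is L ⇒ W
n=6: can move to 2, which is L ⇒ W
n=7: can move to 3, which is L ⇒ W
n=8: can move to 2, which is L ⇒ W
n=9: can move to 3, which is L ⇒ W
n=10: moves to 6(W), 4(W); every one is W ⇒ L
n=11: moves to 7(W), 5(W); every one is W ⇒ L
n=12: moves to 8(W), 6(W); every one is W ⇒ L
n=13: moves to 9(W), 7(W); every one is W ⇒ L
n=14: can move to 10, which is L ⇒ W
n=15: can move to 11, which is L ⇒ W
n=16: can move to 12, which is L ⇒ W
n=17: can move to 13, which is L ⇒ W
n=18: can move to 12, which is L ⇒ W
n=19: can move to 13, which is L ⇒ W
n=20: moves to 16(W), 14(W); every one is W ⇒ L
n=21: moves to 17(W), 15(W); every one is W ⇒ L
n=22: moves to 18(W), 16(W); every one is W ⇒ L

16: W, 19: W, 22: L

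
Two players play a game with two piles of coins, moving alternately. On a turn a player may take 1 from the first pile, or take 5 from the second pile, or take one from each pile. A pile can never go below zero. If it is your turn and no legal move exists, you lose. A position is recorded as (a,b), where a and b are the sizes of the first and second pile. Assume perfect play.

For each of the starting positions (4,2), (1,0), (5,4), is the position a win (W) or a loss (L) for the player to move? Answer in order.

(4,2): L, (1,0): W, (5,4): W

Compute win/loss labels from the base case upward. A position with no move is L. Any other position is W if it can reach an L in one move, else L.
No move ever increases a pile, so every position that can arise here has a ≤ 5 and b ≤ 4; it is enough to label the cells with 0 ≤ a ≤ 5 and 0 ≤ b ≤ 4.
Every move lowers a or b (never raises either), so fill the grid row by row in increasing a, and left to right within a row: each cell's successors are then already labelled.
      b=0  b=1  b=2  b=3  b=4
a=0:    L    L    L    L    L
a=1:    W    W    W    W    W
a=2:    L    L    L    L    L
a=3:    W    W    W    W    W
a=4:    L    L    L    L    L
a=5:    W    W    W    W    W
Cells with no legal move (terminal, hence L): (0,0), (0,1), (0,2), (0,3), (0,4).
The remaining L cells, each justified by listing all of its moves:
(2,0): the only move is to (1,0)(W), a W ⇒ L
(2,1): moves to (1,1)(W), (1,0)(W); every one is W ⇒ L
(2,2): moves to (1,2)(W), (1,1)(W); every one is W ⇒ L
(2,3): moves to (1,3)(W), (1,2)(W); every one is W ⇒ L
(2,4): moves to (1,4)(W), (1,3)(W); every one is W ⇒ L
(4,0): the only move is to (3,0)(W), a W ⇒ L
(4,1): moves to (3,1)(W), (3,0)(W); every one is W ⇒ L
(4,2): moves to (3,2)(W), (3,1)(W); every one is W ⇒ L
(4,3): moves to (3,3)(W), (3,2)(W); every one is W ⇒ L
(4,4): moves to (3,4)(W), (3,3)(W); every one is W ⇒ L
Every other cell has at least one move into one of the L cells above, so it is W.
(4,2): one of the L cells justified above, so L
(1,0): the move to (0,0) reaches an L cell, so W
(5,4): the move to (4,4) reaches an L cell, so W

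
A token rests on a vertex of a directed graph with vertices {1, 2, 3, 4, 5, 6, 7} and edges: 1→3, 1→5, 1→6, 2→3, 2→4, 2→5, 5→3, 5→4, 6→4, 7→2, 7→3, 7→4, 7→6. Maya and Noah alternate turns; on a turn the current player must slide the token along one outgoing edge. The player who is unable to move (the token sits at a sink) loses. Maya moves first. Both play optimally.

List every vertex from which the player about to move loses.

Build the W/L table. Terminal = L. A non-terminal position is W if it has a move to some L; otherwise it is L.
Every edge goes from a vertex to one that appears earlier in the order 3, 4, 5, 6, 2, 7, 1, so processing vertices in that order labels each vertex after all of its successors.
3: no outgoing edge → L
4: no outgoing edge → L
5: reaches L-position 4 → W
6: reaches L-position 4 → W
2: reaches L-position 4 → W
7: reaches L-position 4 → W
1: reaches L-position 3 → W
Reading off the rows marked L gives the requested list; there are 2 such vertices.

3, 4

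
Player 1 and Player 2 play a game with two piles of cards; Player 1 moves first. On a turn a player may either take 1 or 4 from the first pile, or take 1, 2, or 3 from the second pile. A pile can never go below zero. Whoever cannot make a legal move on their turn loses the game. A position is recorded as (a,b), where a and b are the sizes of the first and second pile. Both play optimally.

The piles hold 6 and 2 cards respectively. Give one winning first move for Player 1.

Move to (6,1).

Classify positions by backward induction: terminal positions (no move available) are L. From any other position, the mover wins iff some move reaches an L.
No move ever increases a pile, so every position that can arise here has a ≤ 6 and b ≤ 2; it is enough to label the cells with 0 ≤ a ≤ 6 and 0 ≤ b ≤ 2.
Every move lowers a or b (never raises either), so fill the grid row by row in increasing a, and left to right within a row: each cell's successors are then already labelled.
      b=0  b=1  b=2
a=0:    L    W    W
a=1:    W    L    W
a=2:    L    W    W
a=3:    W    L    W
a=4:    W    W    L
a=5:    L    W    W
a=6:    W    L    W
Cells with no legal move (terminal, hence L): (0,0).
The remaining L cells, each justified by listing all of its moves:
(1,1): only reaches (0,1)(W), (1,0)(W), all W → L
(2,0): only reaches (1,0)(W), which is W → L
(3,1): only reaches (2,1)(W), (3,0)(W), all W → L
(4,2): only reaches (3,2)(W), (0,2)(W), (4,1)(W), (4,0)(W), all W → L
(5,0): only reaches (4,0)(W), (1,0)(W), all W → L
(6,1): only reaches (5,1)(W), (2,1)(W), (6,0)(W), all W → L
Every other cell has at least one move into one of the L cells above, so it is W.
From (6,2), the L positions reachable in one move are: (6,1).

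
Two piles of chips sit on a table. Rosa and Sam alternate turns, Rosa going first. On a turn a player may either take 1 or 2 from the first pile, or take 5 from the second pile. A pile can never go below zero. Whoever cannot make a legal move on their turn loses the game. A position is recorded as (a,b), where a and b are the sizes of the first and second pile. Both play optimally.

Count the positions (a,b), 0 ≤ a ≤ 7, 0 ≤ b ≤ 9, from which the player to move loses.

30

Compute win/loss labels from the base case upward. A position with no move is L. Any other position is W if it can reach an L in one move, else L.
Every move lowers a or b (never raises either), so fill the grid row by row in increasing a, and left to right within a row: each cell's successors are then already labelled.
      b=0  b=1  b=2  b=3  b=4  b=5  b=6  b=7  b=8  b=9
a=0:    L    L    L    L    L    W    W    W    W    W
a=1:    W    W    W    W    W    L    L    L    L    L
a=2:    W    W    W    W    W    W    W    W    W    W
a=3:    L    L    L    L    L    W    W    W    W    W
a=4:    W    W    W    W    W    L    L    L    L    L
a=5:    W    W    W    W    W    W    W    W    W    W
a=6:    L    L    L    L    L    W    W    W    W    W
a=7:    W    W    W    W    W    L    L    L    L    L
Cells with no legal move (terminal, hence L): (0,0), (0,1), (0,2), (0,3), (0,4).
The remaining L cells, each justified by listing all of its moves:
(1,5): L (options (0,5)(W), (1,0)(W) are all W)
(1,6): L (options (0,6)(W), (1,1)(W) are all W)
(1,7): L (options (0,7)(W), (1,2)(W) are all W)
(1,8): L (options (0,8)(W), (1,3)(W) are all W)
(1,9): L (options (0,9)(W), (1,4)(W) are all W)
(3,0): L (options (2,0)(W), (1,0)(W) are all W)
(3,1): L (options (2,1)(W), (1,1)(W) are all W)
(3,2): L (options (2,2)(W), (1,2)(W) are all W)
(3,3): L (options (2,3)(W), (1,3)(W) are all W)
(3,4): L (options (2,4)(W), (1,4)(W) are all W)
(4,5): L (options (3,5)(W), (2,5)(W), (4,0)(W) are all W)
(4,6): L (options (3,6)(W), (2,6)(W), (4,1)(W) are all W)
(4,7): L (options (3,7)(W), (2,7)(W), (4,2)(W) are all W)
(4,8): L (options (3,8)(W), (2,8)(W), (4,3)(W) are all W)
(4,9): L (options (3,9)(W), (2,9)(W), (4,4)(W) are all W)
(6,0): L (options (5,0)(W), (4,0)(W) are all W)
(6,1): L (options (5,1)(W), (4,1)(W) are all W)
(6,2): L (options (5,2)(W), (4,2)(W) are all W)
(6,3): L (options (5,3)(W), (4,3)(W) are all W)
(6,4): L (options (5,4)(W), (4,4)(W) are all W)
(7,5): L (options (6,5)(W), (5,5)(W), (7,0)(W) are all W)
(7,6): L (options (6,6)(W), (5,6)(W), (7,1)(W) are all W)
(7,7): L (options (6,7)(W), (5,7)(W), (7,2)(W) are all W)
(7,8): L (options (6,8)(W), (5,8)(W), (7,3)(W) are all W)
(7,9): L (options (6,9)(W), (5,9)(W), (7,4)(W) are all W)
Every other cell has at least one move into one of the L cells above, so it is W.
L cells per row: a=0: 5, a=1: 5, a=2: 0, a=3: 5, a=4: 5, a=5: 0, a=6: 5, a=7: 5; total 30.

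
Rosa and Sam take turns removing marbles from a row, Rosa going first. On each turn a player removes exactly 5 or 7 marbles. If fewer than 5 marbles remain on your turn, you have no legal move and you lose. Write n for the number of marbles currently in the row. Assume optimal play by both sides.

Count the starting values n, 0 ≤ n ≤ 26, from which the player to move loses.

13

Classify positions by backward induction: terminal positions (no move available) are L. From any other position, the mover wins iff some move reaches an L.
n=0: no move → L
n=1: no move → L
n=2: no move → L
n=3: no move → L
n=4: no move → L
n=5: can move to 0, which is L ⇒ W
n=6: can move to 1, which is L ⇒ W
n=7: can move to 2, which is L ⇒ W
n=8: can move to 3, which is L ⇒ W
n=9: can move to 4, which is L ⇒ W
n=10: can move to 3, which is L ⇒ W
n=11: can move to 4, which is L ⇒ W
n=12: moves to 7(W), 5(W); every one is W ⇒ L
n=13: moves to 8(W), 6(W); every one is W ⇒ L
n=14: moves to 9(W), 7(W); every one is W ⇒ L
n=15: moves to 10(W), 8(W); every one is W ⇒ L
n=16: moves to 11(W), 9(W); every one is W ⇒ L
n=17: can move to 12, which is L ⇒ W
n=18: can move to 13, which is L ⇒ W
n=19: can move to 14, which is L ⇒ W
n=20: can move to 15, which is L ⇒ W
n=21: can move to 16, which is L ⇒ W
n=22: can move to 15, which is L ⇒ W
n=23: can move to 16, which is L ⇒ W
n=24: moves to 19(W), 17(W); every one is W ⇒ L
n=25: moves to 20(W), 18(W); every one is W ⇒ L
n=26: moves to 21(W), 19(W); every one is W ⇒ L
L entries with 0 ≤ n ≤ 26: n = 0, 1, 2, 3, 4, 12, 13, 14, 15, 16, 24, 25, 26; that makes 13.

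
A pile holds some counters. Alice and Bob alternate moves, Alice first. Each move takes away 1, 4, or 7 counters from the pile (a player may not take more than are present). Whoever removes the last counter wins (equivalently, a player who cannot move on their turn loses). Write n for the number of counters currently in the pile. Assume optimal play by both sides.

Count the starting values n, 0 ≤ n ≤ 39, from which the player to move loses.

Use the standard recursion: the mover loses at a terminal position; elsewhere, the mover wins exactly when some move hands the opponent an L position.
n=0: no move → L
n=1: reaches L-position 0 → W
n=2: only reaches 1(W), which is W → L
n=3: reaches L-position 2 → W
n=4: reaches L-position 0 → W
n=5: only reaches 4(W), 1(W), all W → L
n=6: reaches L-position 5 → W
n=7: reaches L-position 0 → W
n=8: only reaches 7(W), 4(W), 1(W), all W → L
n=9: reaches L-position 8 → W
n=10: only reaches 9(W), 6(W), 3(W), all W → L
n=11: reaches L-position 10 → W
n=12: reaches L-position 8 → W
n=13: only reaches 12(W), 9(W), 6(W), all W → L
n=14: reaches L-position 13 → W
n=15: reaches L-position 8 → W
n=16: only reaches 15(W), 12(W), 9(W), all W → L
n=17: reaches L-position 16 → W
n=18: only reaches 17(W), 14(W), 11(W), all W → L
n=19: reaches L-position 18 → W
n=20: reaches L-position 16 → W
n=21: only reaches 20(W), 17(W), 14(W), all W → L
n=22: reaches L-position 21 → W
n=23: reaches L-position 16 → W
n=24: only reaches 23(W), 20(W), 17(W), all W → L
n=25: reaches L-position 24 → W
n=26: only reaches 25(W), 22(W), 19(W), all W → L
n=27: reaches L-position 26 → W
n=28: reaches L-position 24 → W
n=29: only reaches 28(W), 25(W), 22(W), all W → L
n=30: reaches L-position 29 → W
n=31: reaches L-position 24 → W
n=32: only reaches 31(W), 28(W), 25(W), all W → L
n=33: reaches L-position 32 → W
n=34: only reaches 33(W), 30(W), 27(W), all W → L
n=35: reaches L-position 34 → W
n=36: reaches L-position 32 → W
n=37: only reaches 36(W), 33(W), 30(W), all W → L
n=38: reaches L-position 37 → W
n=39: reaches L-position 32 → W
L entries with 0 ≤ n ≤ 39: n = 0, 2, 5, 8, 10, 13, 16, 18, 21, 24, 26, 29, 32, 34, 37; that makes 15.

15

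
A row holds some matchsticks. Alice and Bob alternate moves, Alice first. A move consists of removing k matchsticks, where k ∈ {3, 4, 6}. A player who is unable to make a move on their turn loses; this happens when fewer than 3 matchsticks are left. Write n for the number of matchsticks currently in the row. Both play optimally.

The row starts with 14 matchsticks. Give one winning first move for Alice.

Label each position W (a win for the player to move) or L (a loss). A position with no legal move is L; any other position is W exactly when some move reaches an L, and L when every move reaches a W.
n=0: no move → L
n=1: no move → L
n=2: no move → L
n=3: reaches L-position 0 → W
n=4: reaches L-position 1 → W
n=5: reaches L-position 2 → W
n=6: reaches L-position 2 → W
n=7: reaches L-position 1 → W
n=8: reaches L-position 2 → W
n=9: only reaches 6(W), 5(W), 3(W), all W → L
n=10: only reaches 7(W), 6(W), 4(W), all W → L
n=11: only reaches 8(W), 7(W), 5(W), all W → L
n=12: reaches L-position 9 → W
n=13: reaches L-position 10 → W
n=14: reaches L-position 11 → W
From 14, the L positions reachable in one move are: 11, 10. Any move reaching one of these is winning.

Remove 3, leaving 11.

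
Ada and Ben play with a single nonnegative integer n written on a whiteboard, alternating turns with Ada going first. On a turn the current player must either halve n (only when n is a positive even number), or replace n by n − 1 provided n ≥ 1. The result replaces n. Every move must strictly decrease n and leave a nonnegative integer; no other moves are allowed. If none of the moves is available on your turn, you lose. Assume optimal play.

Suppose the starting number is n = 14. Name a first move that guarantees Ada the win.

Classify positions by backward induction: terminal positions (no move available) are L. From any other position, the mover wins iff some move reaches an L.
n=0: no move → L
n=1: W (go to 0, an L position)
n=2: L (sole option 1(W) is W)
n=3: W (go to 2, an L position)
n=4: W (go to 2, an L position)
n=5: L (sole option 4(W) is W)
n=6: W (go to 5, an L position)
n=7: L (sole option 6(W) is W)
n=8: W (go to 7, an L position)
n=9: L (sole option 8(W) is W)
n=10: W (go to 5, an L position)
n=11: L (sole option 10(W) is W)
n=12: W (go to 11, an L position)
n=13: L (sole option 12(W) is W)
n=14: W (go to 7, an L position)
From 14, the L positions reachable in one move are: 7, 13. Any move reaching one of these is winning.

Move to 7.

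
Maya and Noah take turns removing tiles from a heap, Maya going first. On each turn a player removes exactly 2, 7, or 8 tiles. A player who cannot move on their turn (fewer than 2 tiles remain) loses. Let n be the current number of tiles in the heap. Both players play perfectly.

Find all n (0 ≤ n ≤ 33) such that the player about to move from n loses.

Compute win/loss labels from the base case upward. A position with no move is L. Any other position is W if it can reach an L in one move, else L.
n=0: no move → L
n=1: no move → L
n=2: can move to 0, which is L ⇒ W
n=3: can move to 1, which is L ⇒ W
n=4: the only move is to 2(W), a W ⇒ L
n=5: the only move is to 3(W), a W ⇒ L
n=6: can move to 4, which is L ⇒ W
n=7: can move to 5, which is L ⇒ W
n=8: can move to 1, which is L ⇒ W
n=9: can move to 1, which is L ⇒ W
n=10: moves to 8(W), 3(W), 2(W); every one is W ⇒ L
n=11: can move to 4, which is L ⇒ W
n=12: can move to 10, which is L ⇒ W
n=13: can move to 5, which is L ⇒ W
n=14: moves to 12(W), 7(W), 6(W); every one is W ⇒ L
n=15: moves to 13(W), 8(W), 7(W); every one is W ⇒ L
n=16: can move to 14, which is L ⇒ W
n=17: can move to 15, which is L ⇒ W
n=18: can move to 10, which is L ⇒ W
n=19: moves to 17(W), 12(W), 11(W); every one is W ⇒ L
n=20: moves to 18(W), 13(W), 12(W); every one is W ⇒ L
n=21: can move to 19, which is L ⇒ W
n=22: can move to 20, which is L ⇒ W
n=23: can move to 15, which is L ⇒ W
n=24: moves to 22(W), 17(W), 16(W); every one is W ⇒ L
n=25: moves to 23(W), 18(W), 17(W); every one is W ⇒ L
n=26: can move to 24, which is L ⇒ W
n=27: can move to 25, which is L ⇒ W
n=28: can move to 20, which is L ⇒ W
n=29: moves to 27(W), 22(W), 21(W); every one is W ⇒ L
n=30: moves to 28(W), 23(W), 22(W); every one is W ⇒ L
n=31: can move to 29, which is L ⇒ W
n=32: can move to 30, which is L ⇒ W
n=33: can move to 25, which is L ⇒ W
Reading off the rows marked L gives the requested list; there are 13 such values of n.

0, 1, 4, 5, 10, 14, 15, 19, 20, 24, 25, 29, 30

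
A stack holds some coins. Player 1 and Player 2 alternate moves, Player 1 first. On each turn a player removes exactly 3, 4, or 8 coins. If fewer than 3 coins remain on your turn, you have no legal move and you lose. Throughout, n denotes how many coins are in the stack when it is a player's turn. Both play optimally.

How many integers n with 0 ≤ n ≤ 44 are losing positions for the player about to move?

Build the W/L table. Terminal = L. A non-terminal position is W if it has a move to some L; otherwise it is L.
n=0: no move → L
n=1: no move → L
n=2: no move → L
n=3: →0(L), so W
n=4: →1(L), so W
n=5: →2(L), so W
n=6: →2(L), so W
n=7: →4(W), 3(W) — all W, so L
n=8: →0(L), so W
n=9: →1(L), so W
n=10: →7(L), so W
n=11: →7(L), so W
n=12: →9(W), 8(W), 4(W) — all W, so L
n=13: →10(W), 9(W), 5(W) — all W, so L
n=14: →11(W), 10(W), 6(W) — all W, so L
n=15: →12(L), so W
n=16: →13(L), so W
n=17: →14(L), so W
n=18: →14(L), so W
n=19: →16(W), 15(W), 11(W) — all W, so L
n=20: →12(L), so W
n=21: →13(L), so W
n=22: →19(L), so W
n=23: →19(L), so W
n=24: →21(W), 20(W), 16(W) — all W, so L
n=25: →22(W), 21(W), 17(W) — all W, so L
n=26: →23(W), 22(W), 18(W) — all W, so L
n=27: →24(L), so W
n=28: →25(L), so W
n=29: →26(L), so W
n=30: →26(L), so W
n=31: →28(W), 27(W), 23(W) — all W, so L
n=32: →24(L), so W
n=33: →25(L), so W
n=34: →31(L), so W
n=35: →31(L), so W
n=36: →33(W), 32(W), 28(W) — all W, so L
n=37: →34(W), 33(W), 29(W) — all W, so L
n=38: →35(W), 34(W), 30(W) — all W, so L
n=39: →36(L), so W
n=40: →37(L), so W
n=41: →38(L), so W
n=42: →38(L), so W
n=43: →40(W), 39(W), 35(W) — all W, so L
n=44: →36(L), so W
L entries with 0 ≤ n ≤ 44: n = 0, 1, 2, 7, 12, 13, 14, 19, 24, 25, 26, 31, 36, 37, 38, 43; that makes 16.

16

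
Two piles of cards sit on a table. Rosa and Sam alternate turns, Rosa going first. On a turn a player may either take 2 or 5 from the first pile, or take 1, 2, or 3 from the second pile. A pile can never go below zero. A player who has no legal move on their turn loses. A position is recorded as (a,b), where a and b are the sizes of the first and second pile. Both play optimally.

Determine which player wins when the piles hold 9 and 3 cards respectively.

Compute win/loss labels from the base case upward. A position with no move is L. Any other position is W if it can reach an L in one move, else L.
No move ever increases a pile, so every position that can arise here has a ≤ 9 and b ≤ 3; it is enough to label the cells with 0 ≤ a ≤ 9 and 0 ≤ b ≤ 3.
Every move lowers a or b (never raises either), so fill the grid row by row in increasing a, and left to right within a row: each cell's successors are then already labelled.
      b=0  b=1  b=2  b=3
a=0:    L    W    W    W
a=1:    L    W    W    W
a=2:    W    L    W    W
a=3:    W    L    W    W
a=4:    L    W    W    W
a=5:    W    W    L    W
a=6:    W    L    W    W
a=7:    L    W    W    W
a=8:    L    W    W    W
a=9:    W    L    W    W
Cells with no legal move (terminal, hence L): (0,0), (1,0).
The remaining L cells, each justified by listing all of its moves:
(2,1): →(0,1)(W), (2,0)(W) — all W, so L
(3,1): →(1,1)(W), (3,0)(W) — all W, so L
(4,0): →(2,0)(W) only, which is W, so L
(5,2): →(3,2)(W), (0,2)(W), (5,1)(W), (5,0)(W) — all W, so L
(6,1): →(4,1)(W), (1,1)(W), (6,0)(W) — all W, so L
(7,0): →(5,0)(W), (2,0)(W) — all W, so L
(8,0): →(6,0)(W), (3,0)(W) — all W, so L
(9,1): →(7,1)(W), (4,1)(W), (9,0)(W) — all W, so L
Every other cell has at least one move into one of the L cells above, so it is W.
From (9,3) Rosa can move to (9,1), reaching an L position.

Rosa wins.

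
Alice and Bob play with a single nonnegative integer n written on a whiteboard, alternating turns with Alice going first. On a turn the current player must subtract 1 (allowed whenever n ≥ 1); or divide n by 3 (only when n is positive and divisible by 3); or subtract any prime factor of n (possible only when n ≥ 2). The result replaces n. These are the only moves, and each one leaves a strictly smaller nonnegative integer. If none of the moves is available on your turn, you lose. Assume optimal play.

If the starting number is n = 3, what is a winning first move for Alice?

Compute win/loss labels from the base case upward. A position with no move is L. Any other position is W if it can reach an L in one move, else L.
n=0: no move → L
n=1: reaches L-position 0 → W
n=2: reaches L-position 0 → W
n=3: reaches L-position 0 → W
From 3, the L positions reachable in one move are: 0.

Move to 0.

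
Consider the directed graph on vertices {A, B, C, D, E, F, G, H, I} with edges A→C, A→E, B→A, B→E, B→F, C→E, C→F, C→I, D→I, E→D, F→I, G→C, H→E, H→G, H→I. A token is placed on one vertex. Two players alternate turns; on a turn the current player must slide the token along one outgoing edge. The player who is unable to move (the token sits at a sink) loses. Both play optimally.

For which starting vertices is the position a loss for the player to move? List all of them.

E, G, I

Use the standard recursion: the mover loses at a terminal position; elsewhere, the mover wins exactly when some move hands the opponent an L position.
Every edge goes from a vertex to one that appears earlier in the order I, D, F, E, C, A, G, H, B, so processing vertices in that order labels each vertex after all of its successors.
I: no outgoing edge → L
D: can move to I, which is L ⇒ W
F: can move to I, which is L ⇒ W
E: the only move is to D(W), a W ⇒ L
C: can move to E, which is L ⇒ W
A: can move to E, which is L ⇒ W
G: the only move is to C(W), a W ⇒ L
H: can move to G, which is L ⇒ W
B: can move to E, which is L ⇒ W
The losing starting vertices are exactly the entries labelled L in this table (3 of them).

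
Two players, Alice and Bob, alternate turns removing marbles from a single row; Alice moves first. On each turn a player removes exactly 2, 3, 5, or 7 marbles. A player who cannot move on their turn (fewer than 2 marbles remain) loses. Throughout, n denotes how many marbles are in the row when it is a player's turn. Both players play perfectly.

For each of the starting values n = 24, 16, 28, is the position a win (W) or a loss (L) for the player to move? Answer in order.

Work bottom-up. With no move the player to move loses. Otherwise the position is W if at least one move leads to an L position for the opponent, and L if every move leads to a W.
n=0: no move → L
n=1: no move → L
n=2: →0(L), so W
n=3: →1(L), so W
n=4: →1(L), so W
n=5: →0(L), so W
n=6: →1(L), so W
n=7: →0(L), so W
n=8: →1(L), so W
n=9: →7(W), 6(W), 4(W), 2(W) — all W, so L
n=10: →8(W), 7(W), 5(W), 3(W) — all W, so L
n=11: →9(L), so W
n=12: →10(L), so W
n=13: →10(L), so W
n=14: →9(L), so W
n=15: →10(L), so W
n=16: →9(L), so W
n=17: →10(L), so W
n=18: →16(W), 15(W), 13(W), 11(W) — all W, so L
n=19: →17(W), 16(W), 14(W), 12(W) — all W, so L
n=20: →18(L), so W
n=21: →19(L), so W
n=22: →19(L), so W
n=23: →18(L), so W
n=24: →19(L), so W
n=25: →18(L), so W
n=26: →19(L), so W
n=27: →25(W), 24(W), 22(W), 20(W) — all W, so L
n=28: →26(W), 25(W), 23(W), 21(W) — all W, so L

24: W, 16: W, 28: L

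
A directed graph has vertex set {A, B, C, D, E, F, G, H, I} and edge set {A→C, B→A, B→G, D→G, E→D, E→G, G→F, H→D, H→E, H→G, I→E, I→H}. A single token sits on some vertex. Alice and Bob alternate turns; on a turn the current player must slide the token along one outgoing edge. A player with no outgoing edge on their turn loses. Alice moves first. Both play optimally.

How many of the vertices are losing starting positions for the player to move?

5

Compute win/loss labels from the base case upward. A position with no move is L. Any other position is W if it can reach an L in one move, else L.
Every edge goes from a vertex to one that appears earlier in the order C, F, G, A, B, D, E, H, I, so processing vertices in that order labels each vertex after all of its successors.
C: no outgoing edge → L
F: no outgoing edge → L
G: reaches L-position F → W
A: reaches L-position C → W
B: only reaches A(W), G(W), all W → L
D: only reaches G(W), which is W → L
E: reaches L-position D → W
H: reaches L-position D → W
I: only reaches H(W), E(W), all W → L
The L vertices are B, C, D, F, I; that is 5 in all.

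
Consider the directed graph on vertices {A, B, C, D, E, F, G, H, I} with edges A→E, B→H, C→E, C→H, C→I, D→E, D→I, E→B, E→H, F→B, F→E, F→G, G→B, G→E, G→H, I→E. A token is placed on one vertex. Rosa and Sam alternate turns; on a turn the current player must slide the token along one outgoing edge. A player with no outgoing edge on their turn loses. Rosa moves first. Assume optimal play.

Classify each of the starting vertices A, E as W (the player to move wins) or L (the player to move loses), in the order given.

A: L, E: W

Use the standard recursion: the mover loses at a terminal position; elsewhere, the mover wins exactly when some move hands the opponent an L position.
Every edge goes from a vertex to one that appears earlier in the order H, B, E, G, I, F, A, C, D, so processing vertices in that order labels each vertex after all of its successors.
H: no outgoing edge → L
B: W (go to H, an L position)
E: W (go to H, an L position)
G: W (go to H, an L position)
I: L (sole option E(W) is W)
F: L (options G(W), E(W), B(W) are all W)
A: L (sole option E(W) is W)
C: W (go to I, an L position)
D: W (go to I, an L position)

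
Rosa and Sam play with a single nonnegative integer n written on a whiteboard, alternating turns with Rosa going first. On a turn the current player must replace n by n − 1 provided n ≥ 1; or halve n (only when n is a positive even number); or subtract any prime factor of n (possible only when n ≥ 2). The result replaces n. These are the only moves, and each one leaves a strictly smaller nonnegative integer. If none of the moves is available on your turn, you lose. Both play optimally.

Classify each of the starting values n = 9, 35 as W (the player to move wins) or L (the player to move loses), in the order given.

Compute win/loss labels from the base case upward. A position with no move is L. Any other position is W if it can reach an L in one move, else L.
n=0: no move → L
n=1: can move to 0, which is L ⇒ W
n=2: can move to 0, which is L ⇒ W
n=3: can move to 0, which is L ⇒ W
n=4: moves to 2(W), 3(W); every one is W ⇒ L
n=5: can move to 0, which is L ⇒ W
n=6: can move to 4, which is L ⇒ W
n=7: can move to 0, which is L ⇒ W
n=8: can move to 4, which is L ⇒ W
n=9: moves to 6(W), 8(W); every one is W ⇒ L
n=10: can move to 9, which is L ⇒ W
n=11: can move to 0, which is L ⇒ W
n=12: can move to 9, which is L ⇒ W
n=13: can move to 0, which is L ⇒ W
n=14: moves to 7(W), 12(W), 13(W); every one is W ⇒ L
n=15: can move to 14, which is L ⇒ W
n=16: can move to 14, which is L ⇒ W
n=17: can move to 0, which is L ⇒ W
n=18: can move to 9, which is L ⇒ W
n=19: can move to 0, which is L ⇒ W
n=20: moves to 10(W), 15(W), 18(W), 19(W); every one is W ⇒ L
n=21: can move to 14, which is L ⇒ W
n=22: can move to 20, which is L ⇒ W
n=23: can move to 0, which is L ⇒ W
n=24: moves to 12(W), 21(W), 22(W), 23(W); every one is W ⇒ L
n=25: can move to 20, which is L ⇒ W
n=26: can move to 24, which is L ⇒ W
n=27: can move to 24, which is L ⇒ W
n=28: can move to 14, which is L ⇒ W
n=29: can move to 0, which is L ⇒ W
n=30: moves to 15(W), 25(W), 27(W), 28(W), 29(W); every one is W ⇒ L
n=31: can move to 0, which is L ⇒ W
n=32: can move to 30, which is L ⇒ W
n=33: can move to 30, which is L ⇒ W
n=34: moves to 17(W), 32(W), 33(W); every one is W ⇒ L
n=35: can move to 30, which is L ⇒ W

9: L, 35: W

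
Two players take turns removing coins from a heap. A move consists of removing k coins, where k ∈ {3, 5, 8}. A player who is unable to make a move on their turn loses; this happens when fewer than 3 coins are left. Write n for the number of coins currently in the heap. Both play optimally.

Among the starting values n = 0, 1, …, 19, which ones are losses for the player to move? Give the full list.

Classify positions by backward induction: terminal positions (no move available) are L. From any other position, the mover wins iff some move reaches an L.
n=0: no move → L
n=1: no move → L
n=2: no move → L
n=3: can move to 0, which is L ⇒ W
n=4: can move to 1, which is L ⇒ W
n=5: can move to 2, which is L ⇒ W
n=6: can move to 1, which is L ⇒ W
n=7: can move to 2, which is L ⇒ W
n=8: can move to 0, which is L ⇒ W
n=9: can move to 1, which is L ⇒ W
n=10: can move to 2, which is L ⇒ W
n=11: moves to 8(W), 6(W), 3(W); every one is W ⇒ L
n=12: moves to 9(W), 7(W), 4(W); every one is W ⇒ L
n=13: moves to 10(W), 8(W), 5(W); every one is W ⇒ L
n=14: can move to 11, which is L ⇒ W
n=15: can move to 12, which is L ⇒ W
n=16: can move to 13, which is L ⇒ W
n=17: can move to 12, which is L ⇒ W
n=18: can move to 13, which is L ⇒ W
n=19: can move to 11, which is L ⇒ W
Reading off the rows marked L gives the requested list; there are 6 such values of n.

0, 1, 2, 11, 12, 13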